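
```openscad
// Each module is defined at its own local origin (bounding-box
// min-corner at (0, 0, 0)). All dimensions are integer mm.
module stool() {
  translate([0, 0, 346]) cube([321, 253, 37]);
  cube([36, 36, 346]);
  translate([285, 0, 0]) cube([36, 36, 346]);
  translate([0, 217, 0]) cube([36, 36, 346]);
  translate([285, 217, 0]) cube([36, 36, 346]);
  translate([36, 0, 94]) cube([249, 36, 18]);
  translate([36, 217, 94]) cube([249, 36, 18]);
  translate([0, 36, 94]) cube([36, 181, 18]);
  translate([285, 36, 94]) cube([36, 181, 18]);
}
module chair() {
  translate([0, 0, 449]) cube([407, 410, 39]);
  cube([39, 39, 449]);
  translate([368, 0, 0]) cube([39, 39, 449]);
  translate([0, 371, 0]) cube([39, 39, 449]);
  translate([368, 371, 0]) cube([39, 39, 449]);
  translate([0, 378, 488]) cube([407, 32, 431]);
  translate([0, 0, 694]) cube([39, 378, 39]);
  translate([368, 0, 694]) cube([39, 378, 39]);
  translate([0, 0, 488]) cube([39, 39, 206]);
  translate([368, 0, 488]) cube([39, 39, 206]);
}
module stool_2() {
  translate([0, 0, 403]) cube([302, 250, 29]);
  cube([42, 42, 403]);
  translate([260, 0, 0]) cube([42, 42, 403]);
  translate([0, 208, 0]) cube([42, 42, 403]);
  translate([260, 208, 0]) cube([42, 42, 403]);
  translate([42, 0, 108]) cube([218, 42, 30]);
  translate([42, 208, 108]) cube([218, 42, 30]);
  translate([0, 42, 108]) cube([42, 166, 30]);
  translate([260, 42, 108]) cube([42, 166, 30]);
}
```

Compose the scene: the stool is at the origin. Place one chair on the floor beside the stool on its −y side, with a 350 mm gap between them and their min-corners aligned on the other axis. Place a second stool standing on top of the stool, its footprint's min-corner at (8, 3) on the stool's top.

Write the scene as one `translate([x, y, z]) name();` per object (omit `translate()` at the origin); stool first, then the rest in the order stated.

stool();
translate([0, -760, 0]) chair();
translate([8, 3, 383]) stool_2();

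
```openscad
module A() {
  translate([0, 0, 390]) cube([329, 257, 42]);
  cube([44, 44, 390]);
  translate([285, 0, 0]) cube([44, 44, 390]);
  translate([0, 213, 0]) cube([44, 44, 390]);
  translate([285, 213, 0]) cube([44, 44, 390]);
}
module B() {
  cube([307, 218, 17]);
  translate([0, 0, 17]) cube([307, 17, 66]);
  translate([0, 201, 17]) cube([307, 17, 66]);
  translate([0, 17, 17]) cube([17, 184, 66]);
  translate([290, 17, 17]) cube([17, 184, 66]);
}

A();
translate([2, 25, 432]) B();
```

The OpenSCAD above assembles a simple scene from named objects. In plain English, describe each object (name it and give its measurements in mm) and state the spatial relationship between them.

A is a four-legged stool. The seat is a 329×257×42 mm slab whose top surface is at z = 432 mm; four square legs, each 44×44 mm in cross-section, run from the floor (z = 0) to the underside of the seat, each flush with a corner of the seat.

B is an open storage box with external size 307×218×83 mm and wall thickness 17 mm (the base is also 17 mm thick). The base covers the whole footprint; the four walls stand on the base, with the y-facing walls full-width and the x-facing walls fitting between their inner faces.

The open box is on top of the stool.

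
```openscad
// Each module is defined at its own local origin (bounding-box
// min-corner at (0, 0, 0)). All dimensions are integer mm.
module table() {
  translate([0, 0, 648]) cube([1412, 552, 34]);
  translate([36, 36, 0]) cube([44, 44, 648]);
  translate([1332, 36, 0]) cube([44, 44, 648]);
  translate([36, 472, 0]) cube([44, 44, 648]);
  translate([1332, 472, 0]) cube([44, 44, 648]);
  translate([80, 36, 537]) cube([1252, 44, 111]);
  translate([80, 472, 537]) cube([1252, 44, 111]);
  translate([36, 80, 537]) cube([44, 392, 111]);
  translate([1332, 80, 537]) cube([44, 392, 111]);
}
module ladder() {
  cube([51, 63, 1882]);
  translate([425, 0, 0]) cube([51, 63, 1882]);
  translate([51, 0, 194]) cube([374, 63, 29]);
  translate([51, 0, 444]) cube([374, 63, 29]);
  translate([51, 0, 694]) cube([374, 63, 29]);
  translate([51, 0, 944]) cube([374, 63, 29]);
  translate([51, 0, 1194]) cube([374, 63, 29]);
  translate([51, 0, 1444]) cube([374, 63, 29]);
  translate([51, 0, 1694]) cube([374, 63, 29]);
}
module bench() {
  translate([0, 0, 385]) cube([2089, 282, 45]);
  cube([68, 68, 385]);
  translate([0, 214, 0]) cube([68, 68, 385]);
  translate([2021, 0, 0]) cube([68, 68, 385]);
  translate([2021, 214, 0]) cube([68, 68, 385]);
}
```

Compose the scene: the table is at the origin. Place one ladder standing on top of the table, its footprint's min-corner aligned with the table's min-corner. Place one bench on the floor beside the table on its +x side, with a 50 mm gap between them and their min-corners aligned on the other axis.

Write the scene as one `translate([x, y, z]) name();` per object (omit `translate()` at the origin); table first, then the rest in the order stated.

table();
translate([0, 0, 682]) ladder();
translate([1462, 0, 0]) bench();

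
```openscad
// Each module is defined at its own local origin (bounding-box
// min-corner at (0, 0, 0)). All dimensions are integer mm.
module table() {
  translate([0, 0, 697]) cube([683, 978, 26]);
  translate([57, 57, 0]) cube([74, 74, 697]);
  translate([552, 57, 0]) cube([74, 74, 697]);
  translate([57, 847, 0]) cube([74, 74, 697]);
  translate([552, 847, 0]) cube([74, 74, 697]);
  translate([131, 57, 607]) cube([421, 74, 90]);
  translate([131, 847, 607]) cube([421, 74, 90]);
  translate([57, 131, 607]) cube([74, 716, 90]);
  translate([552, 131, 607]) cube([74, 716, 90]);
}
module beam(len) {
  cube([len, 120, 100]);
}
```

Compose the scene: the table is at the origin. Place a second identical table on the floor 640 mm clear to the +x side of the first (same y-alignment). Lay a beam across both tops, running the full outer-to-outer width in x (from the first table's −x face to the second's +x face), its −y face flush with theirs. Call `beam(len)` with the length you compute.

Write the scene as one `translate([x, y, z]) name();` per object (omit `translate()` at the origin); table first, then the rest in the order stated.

table();
translate([1323, 0, 0]) table();
translate([0, 0, 723]) beam(2006);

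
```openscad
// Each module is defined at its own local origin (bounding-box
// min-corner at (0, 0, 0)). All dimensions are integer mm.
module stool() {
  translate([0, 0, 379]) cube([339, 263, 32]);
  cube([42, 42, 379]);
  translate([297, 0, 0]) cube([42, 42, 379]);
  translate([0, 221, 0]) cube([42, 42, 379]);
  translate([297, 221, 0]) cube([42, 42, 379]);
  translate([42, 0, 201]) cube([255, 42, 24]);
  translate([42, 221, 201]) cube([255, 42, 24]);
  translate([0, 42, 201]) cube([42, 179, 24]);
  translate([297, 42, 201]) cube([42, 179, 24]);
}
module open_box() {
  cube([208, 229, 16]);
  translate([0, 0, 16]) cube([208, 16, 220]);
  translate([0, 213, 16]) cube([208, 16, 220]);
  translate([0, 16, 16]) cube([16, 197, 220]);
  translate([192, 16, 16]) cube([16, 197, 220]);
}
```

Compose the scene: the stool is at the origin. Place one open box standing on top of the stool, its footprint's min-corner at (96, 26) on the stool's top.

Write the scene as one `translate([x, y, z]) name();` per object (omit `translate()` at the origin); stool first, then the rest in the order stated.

stool();
translate([96, 26, 411]) open_box();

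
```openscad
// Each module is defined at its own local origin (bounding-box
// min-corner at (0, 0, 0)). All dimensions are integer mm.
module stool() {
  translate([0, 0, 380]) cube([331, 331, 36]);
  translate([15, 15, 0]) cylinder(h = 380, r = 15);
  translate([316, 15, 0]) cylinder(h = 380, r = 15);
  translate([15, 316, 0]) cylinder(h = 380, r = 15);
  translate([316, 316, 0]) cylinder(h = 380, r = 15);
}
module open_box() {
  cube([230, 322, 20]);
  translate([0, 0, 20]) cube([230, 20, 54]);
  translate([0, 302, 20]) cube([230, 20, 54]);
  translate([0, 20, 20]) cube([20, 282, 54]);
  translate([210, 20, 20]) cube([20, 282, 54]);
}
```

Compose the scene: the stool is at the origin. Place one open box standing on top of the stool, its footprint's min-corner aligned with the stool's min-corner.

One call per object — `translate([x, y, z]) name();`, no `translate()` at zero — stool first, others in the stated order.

stool();
translate([0, 0, 416]) open_box();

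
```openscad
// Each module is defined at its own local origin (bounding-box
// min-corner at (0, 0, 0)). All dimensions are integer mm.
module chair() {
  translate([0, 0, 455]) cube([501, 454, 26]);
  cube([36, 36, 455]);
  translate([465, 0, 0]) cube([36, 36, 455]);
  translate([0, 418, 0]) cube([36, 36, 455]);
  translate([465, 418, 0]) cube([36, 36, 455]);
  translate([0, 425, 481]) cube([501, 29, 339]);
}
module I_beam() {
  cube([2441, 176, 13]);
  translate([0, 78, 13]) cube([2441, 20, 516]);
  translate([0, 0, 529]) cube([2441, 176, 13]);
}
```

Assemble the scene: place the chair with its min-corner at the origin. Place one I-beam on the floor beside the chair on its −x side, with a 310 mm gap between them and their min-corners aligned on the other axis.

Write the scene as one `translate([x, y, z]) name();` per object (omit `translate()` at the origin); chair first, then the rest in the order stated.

chair();
translate([-2751, 0, 0]) I_beam();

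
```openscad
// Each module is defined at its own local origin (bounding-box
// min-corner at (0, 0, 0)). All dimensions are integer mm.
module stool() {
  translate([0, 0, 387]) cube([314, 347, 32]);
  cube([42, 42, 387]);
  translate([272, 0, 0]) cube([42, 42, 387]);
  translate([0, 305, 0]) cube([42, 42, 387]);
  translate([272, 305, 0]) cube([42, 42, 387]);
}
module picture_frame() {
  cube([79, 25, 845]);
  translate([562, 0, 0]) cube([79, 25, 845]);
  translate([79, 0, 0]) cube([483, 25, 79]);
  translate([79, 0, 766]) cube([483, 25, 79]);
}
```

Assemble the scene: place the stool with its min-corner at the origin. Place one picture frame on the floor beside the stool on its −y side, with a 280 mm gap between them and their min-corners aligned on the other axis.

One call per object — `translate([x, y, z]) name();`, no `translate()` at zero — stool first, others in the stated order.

stool();
translate([0, -305, 0]) picture_frame();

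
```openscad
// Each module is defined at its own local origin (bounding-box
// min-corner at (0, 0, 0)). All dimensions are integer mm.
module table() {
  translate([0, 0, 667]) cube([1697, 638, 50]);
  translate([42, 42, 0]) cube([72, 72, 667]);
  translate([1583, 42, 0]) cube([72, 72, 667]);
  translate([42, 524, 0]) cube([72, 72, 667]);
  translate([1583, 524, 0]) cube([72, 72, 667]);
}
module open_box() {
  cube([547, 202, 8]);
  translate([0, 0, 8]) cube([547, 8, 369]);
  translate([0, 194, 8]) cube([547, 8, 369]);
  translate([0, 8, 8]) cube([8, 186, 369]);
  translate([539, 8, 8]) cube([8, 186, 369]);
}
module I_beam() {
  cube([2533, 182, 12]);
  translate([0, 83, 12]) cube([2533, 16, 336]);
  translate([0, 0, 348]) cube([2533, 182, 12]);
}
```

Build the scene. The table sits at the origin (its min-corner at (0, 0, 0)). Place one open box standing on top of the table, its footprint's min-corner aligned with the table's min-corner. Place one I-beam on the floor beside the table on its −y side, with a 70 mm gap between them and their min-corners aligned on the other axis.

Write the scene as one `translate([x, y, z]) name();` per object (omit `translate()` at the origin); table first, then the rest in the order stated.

table();
translate([0, 0, 717]) open_box();
translate([0, -252, 0]) I_beam();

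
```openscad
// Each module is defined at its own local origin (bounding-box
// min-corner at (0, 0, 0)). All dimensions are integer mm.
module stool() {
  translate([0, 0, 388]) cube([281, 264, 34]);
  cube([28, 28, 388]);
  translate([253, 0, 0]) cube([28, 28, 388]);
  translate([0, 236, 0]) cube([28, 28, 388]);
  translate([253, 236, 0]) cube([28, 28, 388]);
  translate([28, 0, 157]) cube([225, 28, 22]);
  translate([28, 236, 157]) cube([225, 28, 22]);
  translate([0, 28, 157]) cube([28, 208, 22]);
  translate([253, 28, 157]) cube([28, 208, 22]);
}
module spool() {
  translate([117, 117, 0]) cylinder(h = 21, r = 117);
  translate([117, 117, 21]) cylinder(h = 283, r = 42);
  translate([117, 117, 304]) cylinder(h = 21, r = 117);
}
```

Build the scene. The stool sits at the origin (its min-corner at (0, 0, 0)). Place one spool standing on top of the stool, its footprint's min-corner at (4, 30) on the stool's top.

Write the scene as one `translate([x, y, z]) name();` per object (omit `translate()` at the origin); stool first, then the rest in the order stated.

stool();
translate([4, 30, 422]) spool();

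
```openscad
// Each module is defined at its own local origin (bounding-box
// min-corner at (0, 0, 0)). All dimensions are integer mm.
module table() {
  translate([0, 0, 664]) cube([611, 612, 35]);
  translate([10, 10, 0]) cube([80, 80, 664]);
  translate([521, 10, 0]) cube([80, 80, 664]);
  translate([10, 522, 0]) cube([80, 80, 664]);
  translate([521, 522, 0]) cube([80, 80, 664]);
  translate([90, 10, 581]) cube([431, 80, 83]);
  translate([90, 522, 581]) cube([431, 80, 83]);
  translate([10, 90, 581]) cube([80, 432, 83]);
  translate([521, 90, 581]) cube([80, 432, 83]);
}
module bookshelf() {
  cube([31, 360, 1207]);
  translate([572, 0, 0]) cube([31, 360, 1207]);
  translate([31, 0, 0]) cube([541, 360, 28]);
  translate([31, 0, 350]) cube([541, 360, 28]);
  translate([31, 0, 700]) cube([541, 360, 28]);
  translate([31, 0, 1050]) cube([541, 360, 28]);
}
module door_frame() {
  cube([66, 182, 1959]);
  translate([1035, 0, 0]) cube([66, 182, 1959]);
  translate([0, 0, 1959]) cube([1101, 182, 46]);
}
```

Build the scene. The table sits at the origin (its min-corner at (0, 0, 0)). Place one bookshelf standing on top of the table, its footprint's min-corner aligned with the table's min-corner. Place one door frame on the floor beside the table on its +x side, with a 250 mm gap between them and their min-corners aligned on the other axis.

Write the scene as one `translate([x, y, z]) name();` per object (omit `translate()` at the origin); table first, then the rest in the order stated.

table();
translate([0, 0, 699]) bookshelf();
translate([861, 0, 0]) door_frame();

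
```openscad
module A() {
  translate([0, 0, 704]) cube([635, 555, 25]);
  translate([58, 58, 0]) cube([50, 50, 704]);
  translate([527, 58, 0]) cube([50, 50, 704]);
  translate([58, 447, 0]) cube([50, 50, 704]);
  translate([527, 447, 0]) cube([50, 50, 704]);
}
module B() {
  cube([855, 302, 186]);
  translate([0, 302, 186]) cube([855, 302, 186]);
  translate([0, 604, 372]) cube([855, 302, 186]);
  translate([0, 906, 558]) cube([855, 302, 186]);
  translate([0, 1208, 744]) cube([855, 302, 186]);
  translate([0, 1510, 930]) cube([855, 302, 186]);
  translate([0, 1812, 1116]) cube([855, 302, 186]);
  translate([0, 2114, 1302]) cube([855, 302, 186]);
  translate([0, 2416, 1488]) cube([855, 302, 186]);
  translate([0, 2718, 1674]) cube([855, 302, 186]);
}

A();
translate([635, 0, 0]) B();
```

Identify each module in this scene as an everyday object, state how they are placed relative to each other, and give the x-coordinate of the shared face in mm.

A is a table. B is a staircase. The staircase is against the table's +x side, with their −y faces flush. The x-coordinate of the shared face is 635 mm.

The table's +x face and the staircase's −x face are both at x = 635 mm.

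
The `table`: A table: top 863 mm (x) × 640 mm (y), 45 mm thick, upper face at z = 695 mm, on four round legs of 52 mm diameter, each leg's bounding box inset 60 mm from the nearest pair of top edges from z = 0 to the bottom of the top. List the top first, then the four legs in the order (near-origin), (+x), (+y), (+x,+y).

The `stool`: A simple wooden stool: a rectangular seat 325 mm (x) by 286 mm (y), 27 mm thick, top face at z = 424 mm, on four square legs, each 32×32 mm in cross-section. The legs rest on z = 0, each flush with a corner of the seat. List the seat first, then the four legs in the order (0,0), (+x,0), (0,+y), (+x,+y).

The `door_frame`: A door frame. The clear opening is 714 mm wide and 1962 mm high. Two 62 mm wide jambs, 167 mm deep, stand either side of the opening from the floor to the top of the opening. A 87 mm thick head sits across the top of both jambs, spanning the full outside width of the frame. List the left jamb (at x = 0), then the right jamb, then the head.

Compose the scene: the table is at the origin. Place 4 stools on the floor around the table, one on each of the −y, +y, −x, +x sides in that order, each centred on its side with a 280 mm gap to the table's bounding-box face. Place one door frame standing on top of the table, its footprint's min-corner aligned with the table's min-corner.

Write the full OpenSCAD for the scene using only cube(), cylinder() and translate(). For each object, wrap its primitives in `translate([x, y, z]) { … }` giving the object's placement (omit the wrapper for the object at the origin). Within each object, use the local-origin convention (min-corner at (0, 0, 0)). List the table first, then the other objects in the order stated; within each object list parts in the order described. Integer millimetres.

translate([0, 0, 650]) cube([863, 640, 45]);
translate([86, 86, 0]) cylinder(h = 650, r = 26);
translate([777, 86, 0]) cylinder(h = 650, r = 26);
translate([86, 554, 0]) cylinder(h = 650, r = 26);
translate([777, 554, 0]) cylinder(h = 650, r = 26);
translate([269, -566, 0]) {
  translate([0, 0, 397]) cube([325, 286, 27]);
  cube([32, 32, 397]);
  translate([293, 0, 0]) cube([32, 32, 397]);
  translate([0, 254, 0]) cube([32, 32, 397]);
  translate([293, 254, 0]) cube([32, 32, 397]);
}
translate([269, 920, 0]) {
  translate([0, 0, 397]) cube([325, 286, 27]);
  cube([32, 32, 397]);
  translate([293, 0, 0]) cube([32, 32, 397]);
  translate([0, 254, 0]) cube([32, 32, 397]);
  translate([293, 254, 0]) cube([32, 32, 397]);
}
translate([-605, 177, 0]) {
  translate([0, 0, 397]) cube([325, 286, 27]);
  cube([32, 32, 397]);
  translate([293, 0, 0]) cube([32, 32, 397]);
  translate([0, 254, 0]) cube([32, 32, 397]);
  translate([293, 254, 0]) cube([32, 32, 397]);
}
translate([1143, 177, 0]) {
  translate([0, 0, 397]) cube([325, 286, 27]);
  cube([32, 32, 397]);
  translate([293, 0, 0]) cube([32, 32, 397]);
  translate([0, 254, 0]) cube([32, 32, 397]);
  translate([293, 254, 0]) cube([32, 32, 397]);
}
translate([0, 0, 695]) {
  cube([62, 167, 1962]);
  translate([776, 0, 0]) cube([62, 167, 1962]);
  translate([0, 0, 1962]) cube([838, 167, 87]);
}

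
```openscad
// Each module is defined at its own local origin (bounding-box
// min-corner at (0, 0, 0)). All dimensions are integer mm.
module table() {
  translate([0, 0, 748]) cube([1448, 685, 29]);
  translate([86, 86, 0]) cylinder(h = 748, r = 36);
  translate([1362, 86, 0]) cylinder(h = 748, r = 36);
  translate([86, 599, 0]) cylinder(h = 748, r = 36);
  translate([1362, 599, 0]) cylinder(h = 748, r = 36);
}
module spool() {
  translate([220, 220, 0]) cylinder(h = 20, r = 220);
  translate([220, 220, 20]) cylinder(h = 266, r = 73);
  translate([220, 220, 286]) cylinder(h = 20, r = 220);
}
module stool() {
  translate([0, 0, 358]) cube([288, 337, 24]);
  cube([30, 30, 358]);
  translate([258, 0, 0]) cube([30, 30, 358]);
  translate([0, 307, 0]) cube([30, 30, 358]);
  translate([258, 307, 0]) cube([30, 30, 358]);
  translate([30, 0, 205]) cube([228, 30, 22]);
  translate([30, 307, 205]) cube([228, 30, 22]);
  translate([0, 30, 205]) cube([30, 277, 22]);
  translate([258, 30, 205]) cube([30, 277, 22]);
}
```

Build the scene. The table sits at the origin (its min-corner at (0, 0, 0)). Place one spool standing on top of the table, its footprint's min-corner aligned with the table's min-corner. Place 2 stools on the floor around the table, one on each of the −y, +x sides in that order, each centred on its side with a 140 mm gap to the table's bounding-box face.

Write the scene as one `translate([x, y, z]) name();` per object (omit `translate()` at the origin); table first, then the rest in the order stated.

table();
translate([0, 0, 777]) spool();
translate([580, -477, 0]) stool();
translate([1588, 174, 0]) stool();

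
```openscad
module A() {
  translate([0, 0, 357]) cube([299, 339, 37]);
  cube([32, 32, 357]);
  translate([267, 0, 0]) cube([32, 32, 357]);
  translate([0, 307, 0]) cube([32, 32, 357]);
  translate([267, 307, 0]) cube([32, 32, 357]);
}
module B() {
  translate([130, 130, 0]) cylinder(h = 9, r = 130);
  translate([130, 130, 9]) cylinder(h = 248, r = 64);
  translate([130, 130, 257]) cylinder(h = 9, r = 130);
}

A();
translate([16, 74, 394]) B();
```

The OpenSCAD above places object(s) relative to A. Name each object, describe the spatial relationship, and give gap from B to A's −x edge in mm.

A is a stool. B is a spool. The spool is on top of the stool. The gap from the spool to the stool's −x edge is 16 mm.

The spool's min-x is at 16; the stool's min-x is 0; gap = 16 mm.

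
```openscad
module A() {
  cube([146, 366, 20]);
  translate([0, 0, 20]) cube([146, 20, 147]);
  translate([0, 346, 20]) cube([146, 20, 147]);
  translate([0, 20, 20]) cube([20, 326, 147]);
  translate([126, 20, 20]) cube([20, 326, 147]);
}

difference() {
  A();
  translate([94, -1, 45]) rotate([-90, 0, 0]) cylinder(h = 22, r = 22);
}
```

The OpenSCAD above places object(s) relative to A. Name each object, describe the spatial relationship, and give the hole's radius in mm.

A is an open box. The open box has a circular hole through its front wall. The hole's radius is 22 mm.

The subtracted cylinder has r = 22 mm.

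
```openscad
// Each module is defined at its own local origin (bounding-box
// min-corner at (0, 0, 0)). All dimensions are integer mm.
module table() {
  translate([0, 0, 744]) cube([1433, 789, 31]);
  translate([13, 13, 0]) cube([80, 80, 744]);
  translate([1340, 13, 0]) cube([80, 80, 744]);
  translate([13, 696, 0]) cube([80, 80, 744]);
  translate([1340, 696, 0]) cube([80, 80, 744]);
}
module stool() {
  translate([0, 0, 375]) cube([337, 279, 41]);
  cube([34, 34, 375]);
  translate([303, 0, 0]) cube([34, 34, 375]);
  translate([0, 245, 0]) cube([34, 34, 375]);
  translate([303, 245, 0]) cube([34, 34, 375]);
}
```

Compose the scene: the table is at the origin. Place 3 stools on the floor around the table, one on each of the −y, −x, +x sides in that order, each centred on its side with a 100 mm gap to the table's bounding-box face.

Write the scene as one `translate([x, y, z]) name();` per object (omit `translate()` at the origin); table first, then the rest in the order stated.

table();
translate([548, -379, 0]) stool();
translate([-437, 255, 0]) stool();
translate([1533, 255, 0]) stool();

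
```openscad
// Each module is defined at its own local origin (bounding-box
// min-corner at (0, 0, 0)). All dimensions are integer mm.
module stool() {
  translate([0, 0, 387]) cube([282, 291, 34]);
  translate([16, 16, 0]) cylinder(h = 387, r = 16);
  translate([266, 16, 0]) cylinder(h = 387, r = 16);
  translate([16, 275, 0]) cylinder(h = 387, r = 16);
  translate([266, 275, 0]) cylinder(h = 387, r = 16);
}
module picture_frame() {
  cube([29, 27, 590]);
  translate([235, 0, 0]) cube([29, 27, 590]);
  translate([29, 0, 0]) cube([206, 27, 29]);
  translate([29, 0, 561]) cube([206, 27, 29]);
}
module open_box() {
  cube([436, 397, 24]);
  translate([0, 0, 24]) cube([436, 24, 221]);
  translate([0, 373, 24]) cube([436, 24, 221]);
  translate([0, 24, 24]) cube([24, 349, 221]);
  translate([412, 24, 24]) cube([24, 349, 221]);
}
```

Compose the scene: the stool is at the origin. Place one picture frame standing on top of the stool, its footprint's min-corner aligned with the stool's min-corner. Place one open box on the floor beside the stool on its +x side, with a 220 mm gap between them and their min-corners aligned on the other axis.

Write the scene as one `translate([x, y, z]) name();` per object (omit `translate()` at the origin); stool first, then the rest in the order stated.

stool();
translate([0, 0, 421]) picture_frame();
translate([502, 0, 0]) open_box();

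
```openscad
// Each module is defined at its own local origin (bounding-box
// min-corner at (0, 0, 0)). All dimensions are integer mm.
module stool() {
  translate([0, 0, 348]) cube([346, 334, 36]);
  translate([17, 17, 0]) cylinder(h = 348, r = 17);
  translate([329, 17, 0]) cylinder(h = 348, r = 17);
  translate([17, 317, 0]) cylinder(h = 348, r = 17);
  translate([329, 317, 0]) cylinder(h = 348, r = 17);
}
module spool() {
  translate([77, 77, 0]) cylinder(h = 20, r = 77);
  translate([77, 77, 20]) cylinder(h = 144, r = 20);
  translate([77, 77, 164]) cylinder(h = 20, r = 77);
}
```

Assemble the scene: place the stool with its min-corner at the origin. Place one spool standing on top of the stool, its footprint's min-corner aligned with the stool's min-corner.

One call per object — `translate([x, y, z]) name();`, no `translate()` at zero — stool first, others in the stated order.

stool();
translate([0, 0, 384]) spool();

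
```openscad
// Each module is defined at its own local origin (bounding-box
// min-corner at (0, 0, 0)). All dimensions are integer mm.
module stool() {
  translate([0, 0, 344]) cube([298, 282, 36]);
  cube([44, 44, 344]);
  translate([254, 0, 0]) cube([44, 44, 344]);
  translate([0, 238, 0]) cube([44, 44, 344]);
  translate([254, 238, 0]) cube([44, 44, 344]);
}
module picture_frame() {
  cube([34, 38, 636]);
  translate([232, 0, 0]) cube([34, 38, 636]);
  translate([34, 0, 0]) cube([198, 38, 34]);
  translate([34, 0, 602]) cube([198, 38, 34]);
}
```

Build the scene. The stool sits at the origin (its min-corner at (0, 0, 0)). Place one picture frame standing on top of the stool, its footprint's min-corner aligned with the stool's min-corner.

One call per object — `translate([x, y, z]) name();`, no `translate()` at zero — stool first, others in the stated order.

stool();
translate([0, 0, 380]) picture_frame();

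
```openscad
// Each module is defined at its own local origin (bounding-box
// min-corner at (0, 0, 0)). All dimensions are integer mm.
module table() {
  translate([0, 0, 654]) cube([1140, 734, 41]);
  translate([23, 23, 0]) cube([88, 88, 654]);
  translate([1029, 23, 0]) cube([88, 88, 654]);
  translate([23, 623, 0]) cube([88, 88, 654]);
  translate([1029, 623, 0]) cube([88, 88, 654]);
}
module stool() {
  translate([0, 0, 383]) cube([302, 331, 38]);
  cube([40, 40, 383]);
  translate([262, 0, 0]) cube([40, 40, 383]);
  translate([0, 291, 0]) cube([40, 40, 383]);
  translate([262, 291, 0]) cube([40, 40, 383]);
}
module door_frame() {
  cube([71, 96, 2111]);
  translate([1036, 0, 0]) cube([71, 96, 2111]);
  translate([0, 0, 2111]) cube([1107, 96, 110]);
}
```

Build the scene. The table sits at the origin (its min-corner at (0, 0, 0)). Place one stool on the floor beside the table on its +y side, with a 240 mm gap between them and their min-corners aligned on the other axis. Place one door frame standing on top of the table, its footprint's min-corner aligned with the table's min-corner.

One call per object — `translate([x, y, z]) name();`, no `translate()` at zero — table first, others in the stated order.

table();
translate([0, 974, 0]) stool();
translate([0, 0, 695]) door_frame();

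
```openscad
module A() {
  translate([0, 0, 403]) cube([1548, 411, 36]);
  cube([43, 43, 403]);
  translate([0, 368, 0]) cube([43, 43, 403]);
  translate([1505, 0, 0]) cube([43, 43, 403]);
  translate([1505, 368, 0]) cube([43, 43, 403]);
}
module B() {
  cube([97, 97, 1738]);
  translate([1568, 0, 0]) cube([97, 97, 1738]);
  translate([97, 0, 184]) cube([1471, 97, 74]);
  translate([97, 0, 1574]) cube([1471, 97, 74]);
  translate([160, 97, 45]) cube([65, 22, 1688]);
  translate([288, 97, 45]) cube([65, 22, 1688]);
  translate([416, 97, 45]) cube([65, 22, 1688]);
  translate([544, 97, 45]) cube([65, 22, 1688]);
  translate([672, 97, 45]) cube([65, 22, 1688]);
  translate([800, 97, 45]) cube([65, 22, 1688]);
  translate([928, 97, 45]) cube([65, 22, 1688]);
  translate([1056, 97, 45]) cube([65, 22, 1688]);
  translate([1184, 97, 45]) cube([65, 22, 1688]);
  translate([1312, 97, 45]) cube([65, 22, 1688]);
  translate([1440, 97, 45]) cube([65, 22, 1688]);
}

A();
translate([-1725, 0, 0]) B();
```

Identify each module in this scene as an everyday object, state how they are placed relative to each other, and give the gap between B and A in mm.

A is a bench. B is a fence section. The fence section is on the floor beside the bench on its −x side. The gap between the fence section and the bench is 60 mm.

The fence section's nearest face is 60 mm from the bench's −x face.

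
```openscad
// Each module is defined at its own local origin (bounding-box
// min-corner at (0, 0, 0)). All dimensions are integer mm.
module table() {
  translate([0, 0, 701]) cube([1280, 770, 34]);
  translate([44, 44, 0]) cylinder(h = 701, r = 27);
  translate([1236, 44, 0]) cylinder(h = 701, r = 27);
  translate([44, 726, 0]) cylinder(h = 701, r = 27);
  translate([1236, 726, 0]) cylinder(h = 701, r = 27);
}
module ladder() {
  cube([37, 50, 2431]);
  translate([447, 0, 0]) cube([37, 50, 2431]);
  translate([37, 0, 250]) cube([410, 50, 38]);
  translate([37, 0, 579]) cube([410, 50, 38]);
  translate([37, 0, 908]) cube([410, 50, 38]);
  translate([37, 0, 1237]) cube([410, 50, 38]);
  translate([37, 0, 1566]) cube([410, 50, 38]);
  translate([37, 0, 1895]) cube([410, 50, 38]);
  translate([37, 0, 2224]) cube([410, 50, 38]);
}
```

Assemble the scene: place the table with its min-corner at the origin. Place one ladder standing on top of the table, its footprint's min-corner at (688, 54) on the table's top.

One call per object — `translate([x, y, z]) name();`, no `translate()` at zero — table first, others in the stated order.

table();
translate([688, 54, 735]) ladder();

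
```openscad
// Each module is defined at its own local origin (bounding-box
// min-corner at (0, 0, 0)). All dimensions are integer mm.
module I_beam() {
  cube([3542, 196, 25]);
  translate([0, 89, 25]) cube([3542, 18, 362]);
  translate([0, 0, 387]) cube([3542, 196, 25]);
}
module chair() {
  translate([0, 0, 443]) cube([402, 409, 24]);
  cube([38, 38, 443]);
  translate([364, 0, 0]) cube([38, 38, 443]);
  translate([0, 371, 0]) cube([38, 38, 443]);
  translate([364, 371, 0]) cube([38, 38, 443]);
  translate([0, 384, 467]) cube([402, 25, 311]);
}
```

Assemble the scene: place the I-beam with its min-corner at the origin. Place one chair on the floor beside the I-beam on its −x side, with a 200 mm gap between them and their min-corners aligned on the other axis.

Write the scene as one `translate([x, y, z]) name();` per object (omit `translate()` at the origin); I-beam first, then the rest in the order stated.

I_beam();
translate([-602, 0, 0]) chair();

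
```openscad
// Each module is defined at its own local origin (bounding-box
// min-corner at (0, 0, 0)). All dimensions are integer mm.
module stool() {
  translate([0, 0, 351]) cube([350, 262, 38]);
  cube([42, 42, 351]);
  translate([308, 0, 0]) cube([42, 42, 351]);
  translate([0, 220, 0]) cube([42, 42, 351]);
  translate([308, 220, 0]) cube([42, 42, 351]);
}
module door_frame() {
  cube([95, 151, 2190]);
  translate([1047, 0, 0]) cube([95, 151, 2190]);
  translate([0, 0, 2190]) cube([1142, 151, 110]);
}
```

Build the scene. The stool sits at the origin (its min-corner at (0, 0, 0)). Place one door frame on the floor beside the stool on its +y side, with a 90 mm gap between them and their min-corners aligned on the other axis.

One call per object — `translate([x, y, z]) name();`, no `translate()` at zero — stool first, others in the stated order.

stool();
translate([0, 352, 0]) door_frame();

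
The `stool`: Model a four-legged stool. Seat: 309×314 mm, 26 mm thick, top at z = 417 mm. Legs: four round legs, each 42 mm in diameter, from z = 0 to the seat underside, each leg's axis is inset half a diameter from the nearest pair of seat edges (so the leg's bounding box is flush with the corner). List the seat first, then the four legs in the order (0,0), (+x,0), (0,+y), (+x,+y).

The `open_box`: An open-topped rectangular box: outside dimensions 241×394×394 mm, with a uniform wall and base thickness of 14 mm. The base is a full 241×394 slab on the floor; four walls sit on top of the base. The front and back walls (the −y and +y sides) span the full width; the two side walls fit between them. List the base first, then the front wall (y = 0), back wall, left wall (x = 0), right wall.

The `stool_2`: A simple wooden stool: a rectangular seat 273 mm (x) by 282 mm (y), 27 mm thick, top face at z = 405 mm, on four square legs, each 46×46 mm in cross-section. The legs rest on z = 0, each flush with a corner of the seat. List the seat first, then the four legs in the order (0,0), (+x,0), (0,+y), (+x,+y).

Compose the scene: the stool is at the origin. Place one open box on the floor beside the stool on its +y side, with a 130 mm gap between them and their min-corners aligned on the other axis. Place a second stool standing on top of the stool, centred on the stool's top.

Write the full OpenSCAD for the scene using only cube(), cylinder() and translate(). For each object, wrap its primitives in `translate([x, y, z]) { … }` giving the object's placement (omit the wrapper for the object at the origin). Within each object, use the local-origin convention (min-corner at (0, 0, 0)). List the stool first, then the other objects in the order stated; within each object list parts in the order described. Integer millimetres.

translate([0, 0, 391]) cube([309, 314, 26]);
translate([21, 21, 0]) cylinder(h = 391, r = 21);
translate([288, 21, 0]) cylinder(h = 391, r = 21);
translate([21, 293, 0]) cylinder(h = 391, r = 21);
translate([288, 293, 0]) cylinder(h = 391, r = 21);
translate([0, 444, 0]) {
  cube([241, 394, 14]);
  translate([0, 0, 14]) cube([241, 14, 380]);
  translate([0, 380, 14]) cube([241, 14, 380]);
  translate([0, 14, 14]) cube([14, 366, 380]);
  translate([227, 14, 14]) cube([14, 366, 380]);
}
translate([18, 16, 417]) {
  translate([0, 0, 378]) cube([273, 282, 27]);
  cube([46, 46, 378]);
  translate([227, 0, 0]) cube([46, 46, 378]);
  translate([0, 236, 0]) cube([46, 46, 378]);
  translate([227, 236, 0]) cube([46, 46, 378]);
}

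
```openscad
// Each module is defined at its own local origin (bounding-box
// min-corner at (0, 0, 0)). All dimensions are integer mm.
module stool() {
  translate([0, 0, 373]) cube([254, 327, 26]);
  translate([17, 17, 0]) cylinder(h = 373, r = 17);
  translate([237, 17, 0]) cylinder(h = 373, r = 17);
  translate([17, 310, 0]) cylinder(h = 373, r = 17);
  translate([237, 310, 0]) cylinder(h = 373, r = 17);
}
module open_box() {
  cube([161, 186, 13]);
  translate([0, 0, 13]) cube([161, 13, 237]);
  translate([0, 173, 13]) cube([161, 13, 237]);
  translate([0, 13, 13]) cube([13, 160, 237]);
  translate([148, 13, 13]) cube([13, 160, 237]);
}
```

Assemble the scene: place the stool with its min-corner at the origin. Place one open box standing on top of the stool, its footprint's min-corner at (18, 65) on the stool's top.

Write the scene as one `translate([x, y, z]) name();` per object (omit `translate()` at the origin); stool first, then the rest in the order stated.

stool();
translate([18, 65, 399]) open_box();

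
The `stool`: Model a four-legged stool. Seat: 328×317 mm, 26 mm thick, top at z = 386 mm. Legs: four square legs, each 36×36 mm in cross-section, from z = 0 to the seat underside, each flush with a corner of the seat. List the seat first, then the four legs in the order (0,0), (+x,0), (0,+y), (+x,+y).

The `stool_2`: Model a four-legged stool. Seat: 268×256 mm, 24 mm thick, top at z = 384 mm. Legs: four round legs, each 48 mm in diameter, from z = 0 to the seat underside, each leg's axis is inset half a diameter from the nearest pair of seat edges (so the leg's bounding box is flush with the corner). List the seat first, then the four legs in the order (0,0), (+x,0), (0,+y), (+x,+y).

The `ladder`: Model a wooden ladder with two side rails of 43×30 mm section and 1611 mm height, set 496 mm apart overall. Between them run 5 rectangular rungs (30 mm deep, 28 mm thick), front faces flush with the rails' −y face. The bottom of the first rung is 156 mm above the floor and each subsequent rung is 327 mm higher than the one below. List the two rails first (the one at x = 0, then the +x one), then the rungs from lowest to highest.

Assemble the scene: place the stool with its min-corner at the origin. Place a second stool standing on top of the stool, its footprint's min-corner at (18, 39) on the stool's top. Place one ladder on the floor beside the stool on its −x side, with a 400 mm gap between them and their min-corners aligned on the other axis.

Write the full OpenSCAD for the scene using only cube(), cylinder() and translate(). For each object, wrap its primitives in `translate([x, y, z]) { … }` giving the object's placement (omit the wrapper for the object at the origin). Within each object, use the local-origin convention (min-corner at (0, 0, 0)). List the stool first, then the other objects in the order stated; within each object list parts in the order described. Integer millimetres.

translate([0, 0, 360]) cube([328, 317, 26]);
cube([36, 36, 360]);
translate([292, 0, 0]) cube([36, 36, 360]);
translate([0, 281, 0]) cube([36, 36, 360]);
translate([292, 281, 0]) cube([36, 36, 360]);
translate([18, 39, 386]) {
  translate([0, 0, 360]) cube([268, 256, 24]);
  translate([24, 24, 0]) cylinder(h = 360, r = 24);
  translate([244, 24, 0]) cylinder(h = 360, r = 24);
  translate([24, 232, 0]) cylinder(h = 360, r = 24);
  translate([244, 232, 0]) cylinder(h = 360, r = 24);
}
translate([-896, 0, 0]) {
  cube([43, 30, 1611]);
  translate([453, 0, 0]) cube([43, 30, 1611]);
  translate([43, 0, 156]) cube([410, 30, 28]);
  translate([43, 0, 483]) cube([410, 30, 28]);
  translate([43, 0, 810]) cube([410, 30, 28]);
  translate([43, 0, 1137]) cube([410, 30, 28]);
  translate([43, 0, 1464]) cube([410, 30, 28]);
}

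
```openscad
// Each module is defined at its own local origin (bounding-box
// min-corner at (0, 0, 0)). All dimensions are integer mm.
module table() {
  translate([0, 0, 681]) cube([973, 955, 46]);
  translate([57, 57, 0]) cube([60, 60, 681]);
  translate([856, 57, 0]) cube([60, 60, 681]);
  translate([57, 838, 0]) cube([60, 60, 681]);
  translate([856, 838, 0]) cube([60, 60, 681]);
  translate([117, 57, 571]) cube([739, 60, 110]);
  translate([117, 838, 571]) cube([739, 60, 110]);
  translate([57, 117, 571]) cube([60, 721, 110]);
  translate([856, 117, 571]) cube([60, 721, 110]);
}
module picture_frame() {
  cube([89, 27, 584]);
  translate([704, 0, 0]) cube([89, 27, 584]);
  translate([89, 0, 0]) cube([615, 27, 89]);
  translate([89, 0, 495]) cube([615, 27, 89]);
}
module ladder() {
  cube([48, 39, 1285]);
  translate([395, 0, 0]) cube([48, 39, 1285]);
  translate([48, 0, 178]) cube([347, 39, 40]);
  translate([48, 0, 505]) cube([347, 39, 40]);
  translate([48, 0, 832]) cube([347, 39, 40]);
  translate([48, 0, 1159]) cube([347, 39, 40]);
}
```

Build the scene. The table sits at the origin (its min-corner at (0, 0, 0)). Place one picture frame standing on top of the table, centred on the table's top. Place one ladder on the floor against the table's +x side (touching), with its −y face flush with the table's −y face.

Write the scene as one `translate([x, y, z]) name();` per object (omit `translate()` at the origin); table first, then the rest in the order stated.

table();
translate([90, 464, 727]) picture_frame();
translate([973, 0, 0]) ladder();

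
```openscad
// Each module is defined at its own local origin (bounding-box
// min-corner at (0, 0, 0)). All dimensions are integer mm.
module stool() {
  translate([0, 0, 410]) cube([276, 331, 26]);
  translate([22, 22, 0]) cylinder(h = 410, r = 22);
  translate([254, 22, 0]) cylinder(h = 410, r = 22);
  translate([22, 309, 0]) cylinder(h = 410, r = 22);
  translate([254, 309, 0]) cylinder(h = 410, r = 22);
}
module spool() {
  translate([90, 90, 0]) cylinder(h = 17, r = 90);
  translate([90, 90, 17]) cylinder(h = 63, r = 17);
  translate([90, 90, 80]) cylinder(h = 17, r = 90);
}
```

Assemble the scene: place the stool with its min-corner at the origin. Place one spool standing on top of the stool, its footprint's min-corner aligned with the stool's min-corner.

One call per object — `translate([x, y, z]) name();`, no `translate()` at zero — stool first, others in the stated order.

stool();
translate([0, 0, 436]) spool();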